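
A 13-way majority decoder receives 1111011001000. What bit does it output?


Ones: 7 out of 13
Threshold: 7

1 (7/13 voted 1)


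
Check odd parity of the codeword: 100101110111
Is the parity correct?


Number of 1s: 8

No, parity error (8 ones)


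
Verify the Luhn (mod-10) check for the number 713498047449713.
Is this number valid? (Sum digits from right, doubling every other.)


Luhn sum = 84
84 mod 10 = 4

Invalid (Luhn sum mod 10 = 4)


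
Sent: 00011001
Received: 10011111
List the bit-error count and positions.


XOR: 10000110

3 error(s) at position(s): 0, 5, 6


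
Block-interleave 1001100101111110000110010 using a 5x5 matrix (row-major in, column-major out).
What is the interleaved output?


Matrix:
  10011
  00101
  11111
  00001
  10010
Read columns: 1010100100011001010111110

1010100100011001010111110


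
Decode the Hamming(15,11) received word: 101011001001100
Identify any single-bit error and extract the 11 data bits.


Syndrome = 9: error at position 9

Data: 11100001100 (corrected bit 9)


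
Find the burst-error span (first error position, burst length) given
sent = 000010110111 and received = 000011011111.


XOR: 000001101000

Burst at position 5, length 4


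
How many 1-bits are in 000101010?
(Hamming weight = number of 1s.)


Counting 1s in 000101010

3


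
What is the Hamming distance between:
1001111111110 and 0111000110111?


XOR: 1110111001001
Count of 1s: 8

8


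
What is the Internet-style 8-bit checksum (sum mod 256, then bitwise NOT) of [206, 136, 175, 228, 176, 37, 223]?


Sum = 1181 mod 256 = 157
Complement = 98

98


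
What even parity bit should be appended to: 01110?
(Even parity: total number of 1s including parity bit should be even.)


Number of 1s in data: 3
Parity bit: 1

1


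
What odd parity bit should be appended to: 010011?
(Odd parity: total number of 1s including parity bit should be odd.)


Number of 1s in data: 3
Parity bit: 0

0


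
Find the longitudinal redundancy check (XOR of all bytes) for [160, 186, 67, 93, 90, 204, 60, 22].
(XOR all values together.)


XOR chain: 160 ^ 186 ^ 67 ^ 93 ^ 90 ^ 204 ^ 60 ^ 22 = 184

184


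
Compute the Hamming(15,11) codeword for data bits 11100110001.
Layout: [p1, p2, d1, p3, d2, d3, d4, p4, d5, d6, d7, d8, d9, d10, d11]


Parity bits: p1=0, p2=1, p3=1, p4=1

011111010110001


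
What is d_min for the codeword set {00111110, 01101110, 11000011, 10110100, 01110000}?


Comparing all pairs, minimum distance: 2
Can detect 1 errors, correct 0 errors

2


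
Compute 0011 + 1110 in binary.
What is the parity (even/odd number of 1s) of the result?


0011 = 3
1110 = 14
Sum = 17 = 10001
1s count = 2

even parity (2 ones in 10001)


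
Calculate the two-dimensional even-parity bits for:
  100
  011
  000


Row parities: 100
Column parities: 111

Row P: 100, Col P: 111, Corner: 1


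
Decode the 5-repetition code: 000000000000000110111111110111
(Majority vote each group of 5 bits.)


Groups: 00000, 00000, 00000, 11011, 11111, 10111
Majority votes: 000111

000111


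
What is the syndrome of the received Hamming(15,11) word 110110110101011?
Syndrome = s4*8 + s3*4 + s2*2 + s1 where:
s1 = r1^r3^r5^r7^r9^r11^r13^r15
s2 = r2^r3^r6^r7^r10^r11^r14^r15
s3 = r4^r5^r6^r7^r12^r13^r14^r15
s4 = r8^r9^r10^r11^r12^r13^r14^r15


s1=0, s2=1, s3=0, s4=1

Syndrome = 10 (error at position 10)


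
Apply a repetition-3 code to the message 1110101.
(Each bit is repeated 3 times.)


Each bit -> 3 copies

111111111000111000111


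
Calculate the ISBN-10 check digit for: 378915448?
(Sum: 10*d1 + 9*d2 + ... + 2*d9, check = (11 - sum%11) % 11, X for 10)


Weighted sum: 295
295 mod 11 = 9

Check digit: 2


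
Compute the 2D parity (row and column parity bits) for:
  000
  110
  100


Row parities: 001
Column parities: 010

Row P: 001, Col P: 010, Corner: 1


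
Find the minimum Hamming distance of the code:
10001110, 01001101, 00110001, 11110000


Comparing all pairs, minimum distance: 3
Can detect 2 errors, correct 1 errors

3


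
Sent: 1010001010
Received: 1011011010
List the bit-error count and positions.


XOR: 0001010000

2 error(s) at position(s): 3, 5


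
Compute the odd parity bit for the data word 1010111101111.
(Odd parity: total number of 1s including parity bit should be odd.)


Number of 1s in data: 10
Parity bit: 1

1


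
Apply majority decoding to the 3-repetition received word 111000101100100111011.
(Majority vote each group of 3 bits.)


Groups: 111, 000, 101, 100, 100, 111, 011
Majority votes: 1010011

1010011


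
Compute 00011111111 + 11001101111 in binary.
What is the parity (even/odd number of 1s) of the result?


00011111111 = 255
11001101111 = 1647
Sum = 1902 = 11101101110
1s count = 8

even parity (8 ones in 11101101110)


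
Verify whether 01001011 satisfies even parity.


Number of 1s: 4

Yes, parity is correct (4 ones)


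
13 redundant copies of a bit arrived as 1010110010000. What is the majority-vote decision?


Ones: 5 out of 13
Threshold: 7

0 (5/13 voted 1)


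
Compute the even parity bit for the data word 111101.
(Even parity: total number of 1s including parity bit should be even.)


Number of 1s in data: 5
Parity bit: 1

1


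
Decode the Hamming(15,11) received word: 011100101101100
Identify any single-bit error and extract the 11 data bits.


Syndrome = 0: no error detected

Data: 10011101100 (no errors)


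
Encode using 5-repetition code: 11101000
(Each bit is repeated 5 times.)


Each bit -> 5 copies

1111111111111110000011111000000000000000


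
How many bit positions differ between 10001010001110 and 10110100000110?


XOR: 00111110001000
Count of 1s: 6

6


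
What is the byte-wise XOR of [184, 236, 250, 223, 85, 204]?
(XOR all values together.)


XOR chain: 184 ^ 236 ^ 250 ^ 223 ^ 85 ^ 204 = 232

232


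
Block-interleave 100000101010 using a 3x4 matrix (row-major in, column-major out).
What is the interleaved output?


Matrix:
  1000
  0010
  1010
Read columns: 101000011000

101000011000


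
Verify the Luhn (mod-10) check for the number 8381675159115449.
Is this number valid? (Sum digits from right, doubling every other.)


Luhn sum = 65
65 mod 10 = 5

Invalid (Luhn sum mod 10 = 5)


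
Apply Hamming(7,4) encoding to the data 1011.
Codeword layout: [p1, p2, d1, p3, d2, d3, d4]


Parity bits: p1=0, p2=1, p3=0

0110011


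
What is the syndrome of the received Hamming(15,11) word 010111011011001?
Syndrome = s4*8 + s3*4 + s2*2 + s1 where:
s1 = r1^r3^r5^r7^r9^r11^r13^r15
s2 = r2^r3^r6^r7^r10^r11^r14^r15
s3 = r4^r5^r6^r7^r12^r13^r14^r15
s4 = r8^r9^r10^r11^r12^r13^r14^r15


s1=0, s2=0, s3=1, s4=1

Syndrome = 12 (error at position 12)


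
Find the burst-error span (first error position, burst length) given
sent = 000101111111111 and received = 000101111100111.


XOR: 000000000011000

Burst at position 10, length 2


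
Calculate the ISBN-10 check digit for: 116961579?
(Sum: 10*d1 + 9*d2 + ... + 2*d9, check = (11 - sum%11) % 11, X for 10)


Weighted sum: 230
230 mod 11 = 10

Check digit: 1


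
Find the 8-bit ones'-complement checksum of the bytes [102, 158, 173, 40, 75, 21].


Sum = 569 mod 256 = 57
Complement = 198

198


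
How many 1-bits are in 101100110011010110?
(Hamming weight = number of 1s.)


Counting 1s in 101100110011010110

10


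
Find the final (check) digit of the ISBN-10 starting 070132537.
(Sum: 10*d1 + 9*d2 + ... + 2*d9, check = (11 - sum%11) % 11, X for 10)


Weighted sum: 141
141 mod 11 = 9

Check digit: 2


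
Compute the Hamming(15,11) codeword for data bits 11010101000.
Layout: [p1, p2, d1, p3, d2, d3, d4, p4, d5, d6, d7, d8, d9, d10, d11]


Parity bits: p1=1, p2=1, p3=1, p4=0

111110100101000


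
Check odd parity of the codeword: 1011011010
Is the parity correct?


Number of 1s: 6

No, parity error (6 ones)


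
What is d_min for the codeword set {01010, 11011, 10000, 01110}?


Comparing all pairs, minimum distance: 1
Can detect 0 errors, correct 0 errors

1


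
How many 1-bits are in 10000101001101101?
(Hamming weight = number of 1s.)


Counting 1s in 10000101001101101

8


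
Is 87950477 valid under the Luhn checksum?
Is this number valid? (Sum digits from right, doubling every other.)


Luhn sum = 44
44 mod 10 = 4

Invalid (Luhn sum mod 10 = 4)


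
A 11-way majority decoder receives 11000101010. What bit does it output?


Ones: 5 out of 11
Threshold: 6

0 (5/11 voted 1)


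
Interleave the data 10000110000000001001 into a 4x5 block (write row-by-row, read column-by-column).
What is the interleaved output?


Matrix:
  10000
  11000
  00000
  01001
Read columns: 11000101000000000001

11000101000000000001


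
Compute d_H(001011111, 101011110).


XOR: 100000001
Count of 1s: 2

2


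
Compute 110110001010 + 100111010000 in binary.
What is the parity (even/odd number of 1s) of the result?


110110001010 = 3466
100111010000 = 2512
Sum = 5978 = 1011101011010
1s count = 8

even parity (8 ones in 1011101011010)


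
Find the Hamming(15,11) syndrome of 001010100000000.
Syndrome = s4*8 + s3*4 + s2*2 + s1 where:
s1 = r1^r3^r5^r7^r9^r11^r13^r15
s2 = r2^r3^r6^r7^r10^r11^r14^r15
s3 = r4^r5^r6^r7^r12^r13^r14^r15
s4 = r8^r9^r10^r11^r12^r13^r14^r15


s1=1, s2=0, s3=0, s4=0

Syndrome = 1 (error at position 1)


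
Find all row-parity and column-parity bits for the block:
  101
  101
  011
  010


Row parities: 0001
Column parities: 001

Row P: 0001, Col P: 001, Corner: 1


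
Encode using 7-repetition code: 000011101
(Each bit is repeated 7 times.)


Each bit -> 7 copies

000000000000000000000000000011111111111111111111100000001111111


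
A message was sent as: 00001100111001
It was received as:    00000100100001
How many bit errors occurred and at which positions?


XOR: 00001000011000

3 error(s) at position(s): 4, 9, 10


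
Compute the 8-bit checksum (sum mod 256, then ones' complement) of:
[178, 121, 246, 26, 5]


Sum = 576 mod 256 = 64
Complement = 191

191


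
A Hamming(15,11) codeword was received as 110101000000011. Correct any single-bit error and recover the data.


Syndrome = 0: no error detected

Data: 00100000011 (no errors)


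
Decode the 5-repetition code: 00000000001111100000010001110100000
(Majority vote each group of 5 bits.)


Groups: 00000, 00000, 11111, 00000, 01000, 11101, 00000
Majority votes: 0010010

0010010


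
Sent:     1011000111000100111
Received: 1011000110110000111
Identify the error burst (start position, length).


XOR: 0000000001110100000

Burst at position 9, length 5


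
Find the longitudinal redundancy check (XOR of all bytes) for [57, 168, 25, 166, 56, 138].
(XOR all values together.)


XOR chain: 57 ^ 168 ^ 25 ^ 166 ^ 56 ^ 138 = 156

156


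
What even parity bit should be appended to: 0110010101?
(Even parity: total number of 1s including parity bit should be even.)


Number of 1s in data: 5
Parity bit: 1

1


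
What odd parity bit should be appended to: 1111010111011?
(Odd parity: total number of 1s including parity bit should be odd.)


Number of 1s in data: 10
Parity bit: 1

1


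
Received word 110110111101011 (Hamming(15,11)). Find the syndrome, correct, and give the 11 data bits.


Syndrome = 3: error at position 3

Data: 11011101011 (corrected bit 3)


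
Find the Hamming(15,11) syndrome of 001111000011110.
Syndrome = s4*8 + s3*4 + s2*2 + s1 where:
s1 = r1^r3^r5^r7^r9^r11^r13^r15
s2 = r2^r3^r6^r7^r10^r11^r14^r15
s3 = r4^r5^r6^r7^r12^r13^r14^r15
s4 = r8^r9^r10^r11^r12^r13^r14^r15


s1=0, s2=0, s3=0, s4=0

Syndrome = 0 (no error)


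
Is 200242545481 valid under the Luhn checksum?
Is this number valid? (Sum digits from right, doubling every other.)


Luhn sum = 34
34 mod 10 = 4

Invalid (Luhn sum mod 10 = 4)


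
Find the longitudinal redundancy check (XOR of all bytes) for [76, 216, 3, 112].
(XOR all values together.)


XOR chain: 76 ^ 216 ^ 3 ^ 112 = 231

231


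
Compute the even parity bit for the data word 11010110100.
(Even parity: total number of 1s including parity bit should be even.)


Number of 1s in data: 6
Parity bit: 0

0


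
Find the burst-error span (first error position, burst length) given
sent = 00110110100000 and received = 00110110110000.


XOR: 00000000010000

Burst at position 9, length 1


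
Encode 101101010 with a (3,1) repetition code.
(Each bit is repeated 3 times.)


Each bit -> 3 copies

111000111111000111000111000


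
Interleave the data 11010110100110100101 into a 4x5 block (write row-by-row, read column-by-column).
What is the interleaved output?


Matrix:
  11010
  11010
  01101
  00101
Read columns: 11001110001111000011

11001110001111000011


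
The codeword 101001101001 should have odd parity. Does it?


Number of 1s: 6

No, parity error (6 ones)


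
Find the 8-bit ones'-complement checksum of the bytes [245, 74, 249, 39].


Sum = 607 mod 256 = 95
Complement = 160

160


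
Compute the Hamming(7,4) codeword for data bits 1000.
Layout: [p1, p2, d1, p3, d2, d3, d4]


Parity bits: p1=1, p2=1, p3=0

1110000


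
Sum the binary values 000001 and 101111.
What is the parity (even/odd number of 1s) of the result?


000001 = 1
101111 = 47
Sum = 48 = 110000
1s count = 2

even parity (2 ones in 110000)


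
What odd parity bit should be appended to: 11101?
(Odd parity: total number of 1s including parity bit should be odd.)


Number of 1s in data: 4
Parity bit: 1

1


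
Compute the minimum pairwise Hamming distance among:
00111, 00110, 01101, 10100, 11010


Comparing all pairs, minimum distance: 1
Can detect 0 errors, correct 0 errors

1


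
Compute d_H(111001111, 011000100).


XOR: 100001011
Count of 1s: 4

4


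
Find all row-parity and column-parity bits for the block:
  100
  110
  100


Row parities: 101
Column parities: 110

Row P: 101, Col P: 110, Corner: 0


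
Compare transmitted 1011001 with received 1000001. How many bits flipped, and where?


XOR: 0011000

2 error(s) at position(s): 2, 3


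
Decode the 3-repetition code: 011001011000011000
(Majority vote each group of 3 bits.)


Groups: 011, 001, 011, 000, 011, 000
Majority votes: 101010

101010


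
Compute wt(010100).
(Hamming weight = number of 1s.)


Counting 1s in 010100

2


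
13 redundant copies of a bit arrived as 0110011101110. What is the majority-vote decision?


Ones: 8 out of 13
Threshold: 7

1 (8/13 voted 1)


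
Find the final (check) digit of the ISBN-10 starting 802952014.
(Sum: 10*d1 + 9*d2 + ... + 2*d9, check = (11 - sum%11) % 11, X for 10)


Weighted sum: 210
210 mod 11 = 1

Check digit: X


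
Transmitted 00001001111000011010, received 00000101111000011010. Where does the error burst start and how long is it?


XOR: 00001100000000000000

Burst at position 4, length 2


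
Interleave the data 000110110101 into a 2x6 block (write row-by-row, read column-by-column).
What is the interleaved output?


Matrix:
  000110
  110101
Read columns: 010100111001

010100111001


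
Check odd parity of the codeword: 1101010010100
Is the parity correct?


Number of 1s: 6

No, parity error (6 ones)


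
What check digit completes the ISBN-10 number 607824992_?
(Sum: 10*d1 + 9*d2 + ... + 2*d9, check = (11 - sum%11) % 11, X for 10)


Weighted sum: 271
271 mod 11 = 7

Check digit: 4


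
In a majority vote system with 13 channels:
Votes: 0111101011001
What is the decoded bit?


Ones: 8 out of 13
Threshold: 7

1 (8/13 voted 1)


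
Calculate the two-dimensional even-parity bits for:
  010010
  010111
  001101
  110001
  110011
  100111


Row parities: 001100
Column parities: 101101

Row P: 001100, Col P: 101101, Corner: 0


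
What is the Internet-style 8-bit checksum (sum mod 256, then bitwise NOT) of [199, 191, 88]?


Sum = 478 mod 256 = 222
Complement = 33

33


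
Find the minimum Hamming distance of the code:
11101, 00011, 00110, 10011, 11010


Comparing all pairs, minimum distance: 1
Can detect 0 errors, correct 0 errors

1


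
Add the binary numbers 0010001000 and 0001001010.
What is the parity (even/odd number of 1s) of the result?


0010001000 = 136
0001001010 = 74
Sum = 210 = 11010010
1s count = 4

even parity (4 ones in 11010010)


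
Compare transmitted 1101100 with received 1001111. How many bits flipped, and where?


XOR: 0100011

3 error(s) at position(s): 1, 5, 6


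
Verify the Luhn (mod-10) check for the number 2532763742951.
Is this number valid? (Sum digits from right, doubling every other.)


Luhn sum = 47
47 mod 10 = 7

Invalid (Luhn sum mod 10 = 7)


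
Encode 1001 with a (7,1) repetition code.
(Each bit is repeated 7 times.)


Each bit -> 7 copies

1111111000000000000001111111


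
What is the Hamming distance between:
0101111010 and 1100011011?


XOR: 1001100001
Count of 1s: 4

4


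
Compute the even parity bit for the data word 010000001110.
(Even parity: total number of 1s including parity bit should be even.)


Number of 1s in data: 4
Parity bit: 0

0


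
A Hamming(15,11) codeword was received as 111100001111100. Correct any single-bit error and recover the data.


Syndrome = 13: error at position 13

Data: 10001111000 (corrected bit 13)


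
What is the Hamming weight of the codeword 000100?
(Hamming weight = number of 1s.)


Counting 1s in 000100

1


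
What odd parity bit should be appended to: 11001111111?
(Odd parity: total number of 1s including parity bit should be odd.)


Number of 1s in data: 9
Parity bit: 0

0


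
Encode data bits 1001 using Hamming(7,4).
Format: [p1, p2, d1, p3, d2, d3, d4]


Parity bits: p1=0, p2=0, p3=1

0011001


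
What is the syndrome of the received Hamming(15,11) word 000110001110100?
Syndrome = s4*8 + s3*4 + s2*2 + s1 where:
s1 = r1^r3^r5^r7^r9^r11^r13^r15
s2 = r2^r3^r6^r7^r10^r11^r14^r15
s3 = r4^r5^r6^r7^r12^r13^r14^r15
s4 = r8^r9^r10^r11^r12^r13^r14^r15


s1=0, s2=0, s3=1, s4=0

Syndrome = 4 (error at position 4)


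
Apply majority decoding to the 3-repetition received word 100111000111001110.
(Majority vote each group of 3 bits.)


Groups: 100, 111, 000, 111, 001, 110
Majority votes: 010101

010101


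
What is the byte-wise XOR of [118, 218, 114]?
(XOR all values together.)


XOR chain: 118 ^ 218 ^ 114 = 222

222


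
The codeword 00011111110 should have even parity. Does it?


Number of 1s: 7

No, parity error (7 ones)


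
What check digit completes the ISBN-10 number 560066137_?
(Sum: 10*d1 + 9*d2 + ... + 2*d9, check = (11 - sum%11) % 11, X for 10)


Weighted sum: 197
197 mod 11 = 10

Check digit: 1


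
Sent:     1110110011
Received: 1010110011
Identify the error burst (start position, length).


XOR: 0100000000

Burst at position 1, length 1


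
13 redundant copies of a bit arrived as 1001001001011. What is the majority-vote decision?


Ones: 6 out of 13
Threshold: 7

0 (6/13 voted 1)


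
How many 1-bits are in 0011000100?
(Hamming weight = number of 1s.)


Counting 1s in 0011000100

3


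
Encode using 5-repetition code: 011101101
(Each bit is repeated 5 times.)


Each bit -> 5 copies

000001111111111111110000011111111110000011111


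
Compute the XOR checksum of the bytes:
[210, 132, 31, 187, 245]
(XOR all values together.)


XOR chain: 210 ^ 132 ^ 31 ^ 187 ^ 245 = 7

7


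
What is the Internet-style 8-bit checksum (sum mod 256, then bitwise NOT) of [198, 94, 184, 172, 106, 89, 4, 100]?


Sum = 947 mod 256 = 179
Complement = 76

76


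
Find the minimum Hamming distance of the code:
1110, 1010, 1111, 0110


Comparing all pairs, minimum distance: 1
Can detect 0 errors, correct 0 errors

1


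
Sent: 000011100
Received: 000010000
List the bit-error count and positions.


XOR: 000001100

2 error(s) at position(s): 5, 6


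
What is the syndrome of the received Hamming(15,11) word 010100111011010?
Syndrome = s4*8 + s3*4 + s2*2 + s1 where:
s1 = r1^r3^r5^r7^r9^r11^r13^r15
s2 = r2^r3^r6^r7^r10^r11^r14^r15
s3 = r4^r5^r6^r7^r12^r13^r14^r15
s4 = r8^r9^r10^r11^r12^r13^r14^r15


s1=1, s2=0, s3=0, s4=1

Syndrome = 9 (error at position 9)


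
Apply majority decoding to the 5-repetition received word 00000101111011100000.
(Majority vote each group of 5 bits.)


Groups: 00000, 10111, 10111, 00000
Majority votes: 0110

0110


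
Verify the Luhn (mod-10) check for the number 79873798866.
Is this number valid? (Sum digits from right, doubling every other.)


Luhn sum = 70
70 mod 10 = 0

Valid (Luhn sum mod 10 = 0)


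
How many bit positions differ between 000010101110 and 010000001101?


XOR: 010010100011
Count of 1s: 5

5


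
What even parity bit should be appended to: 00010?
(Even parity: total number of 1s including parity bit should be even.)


Number of 1s in data: 1
Parity bit: 1

1


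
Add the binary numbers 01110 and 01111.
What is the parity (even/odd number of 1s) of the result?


01110 = 14
01111 = 15
Sum = 29 = 11101
1s count = 4

even parity (4 ones in 11101)


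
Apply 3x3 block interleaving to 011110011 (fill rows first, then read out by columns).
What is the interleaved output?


Matrix:
  011
  110
  011
Read columns: 010111101

010111101


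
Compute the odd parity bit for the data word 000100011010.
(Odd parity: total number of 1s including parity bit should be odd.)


Number of 1s in data: 4
Parity bit: 1

1


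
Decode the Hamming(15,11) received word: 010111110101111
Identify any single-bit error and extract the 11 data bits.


Syndrome = 0: no error detected

Data: 01110101111 (no errors)


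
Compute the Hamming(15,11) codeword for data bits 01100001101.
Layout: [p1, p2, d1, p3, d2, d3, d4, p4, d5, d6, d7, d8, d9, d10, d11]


Parity bits: p1=1, p2=0, p3=1, p4=1

100111010001101


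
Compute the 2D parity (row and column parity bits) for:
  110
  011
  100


Row parities: 001
Column parities: 001

Row P: 001, Col P: 001, Corner: 1


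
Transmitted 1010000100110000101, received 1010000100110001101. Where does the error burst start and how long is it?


XOR: 0000000000000001000

Burst at position 15, length 1


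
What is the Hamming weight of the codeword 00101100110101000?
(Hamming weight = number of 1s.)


Counting 1s in 00101100110101000

7


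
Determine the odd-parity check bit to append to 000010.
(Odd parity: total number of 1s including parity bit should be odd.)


Number of 1s in data: 1
Parity bit: 0

0


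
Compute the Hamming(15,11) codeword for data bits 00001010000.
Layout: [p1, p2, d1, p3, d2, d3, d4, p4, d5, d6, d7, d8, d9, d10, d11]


Parity bits: p1=0, p2=1, p3=0, p4=0

010000001010000


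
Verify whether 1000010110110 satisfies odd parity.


Number of 1s: 6

No, parity error (6 ones)


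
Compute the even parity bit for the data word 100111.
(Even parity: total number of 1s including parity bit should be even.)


Number of 1s in data: 4
Parity bit: 0

0


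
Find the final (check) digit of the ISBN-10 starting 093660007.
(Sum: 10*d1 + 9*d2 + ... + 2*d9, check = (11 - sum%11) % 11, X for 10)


Weighted sum: 197
197 mod 11 = 10

Check digit: 1


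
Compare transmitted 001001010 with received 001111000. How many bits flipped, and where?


XOR: 000110010

3 error(s) at position(s): 3, 4, 7


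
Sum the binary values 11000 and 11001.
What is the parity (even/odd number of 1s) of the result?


11000 = 24
11001 = 25
Sum = 49 = 110001
1s count = 3

odd parity (3 ones in 110001)


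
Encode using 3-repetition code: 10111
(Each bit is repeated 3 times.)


Each bit -> 3 copies

111000111111111


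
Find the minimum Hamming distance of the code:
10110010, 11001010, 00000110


Comparing all pairs, minimum distance: 4
Can detect 3 errors, correct 1 errors

4


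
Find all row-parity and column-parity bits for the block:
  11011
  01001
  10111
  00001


Row parities: 0001
Column parities: 00100

Row P: 0001, Col P: 00100, Corner: 1


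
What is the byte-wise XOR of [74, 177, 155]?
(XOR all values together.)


XOR chain: 74 ^ 177 ^ 155 = 96

96


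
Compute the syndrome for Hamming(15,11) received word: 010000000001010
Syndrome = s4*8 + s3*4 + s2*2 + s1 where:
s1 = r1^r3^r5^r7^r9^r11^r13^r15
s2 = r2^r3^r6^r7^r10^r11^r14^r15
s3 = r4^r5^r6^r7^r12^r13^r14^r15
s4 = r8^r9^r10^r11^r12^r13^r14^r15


s1=0, s2=0, s3=0, s4=0

Syndrome = 0 (no error)


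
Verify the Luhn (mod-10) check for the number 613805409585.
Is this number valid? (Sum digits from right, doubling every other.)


Luhn sum = 57
57 mod 10 = 7

Invalid (Luhn sum mod 10 = 7)


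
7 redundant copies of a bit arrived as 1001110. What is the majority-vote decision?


Ones: 4 out of 7
Threshold: 4

1 (4/7 voted 1)


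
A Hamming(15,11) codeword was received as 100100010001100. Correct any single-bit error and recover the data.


Syndrome = 12: error at position 12

Data: 00000000100 (corrected bit 12)


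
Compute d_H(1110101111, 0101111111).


XOR: 1011010000
Count of 1s: 4

4


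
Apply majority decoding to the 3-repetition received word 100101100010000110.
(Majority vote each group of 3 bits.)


Groups: 100, 101, 100, 010, 000, 110
Majority votes: 010001

010001


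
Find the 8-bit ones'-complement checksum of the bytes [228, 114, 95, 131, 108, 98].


Sum = 774 mod 256 = 6
Complement = 249

249


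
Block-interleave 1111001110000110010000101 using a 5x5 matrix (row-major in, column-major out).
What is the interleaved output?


Matrix:
  11110
  01110
  00011
  00100
  00101
Read columns: 1000011000110111110000101

1000011000110111110000101


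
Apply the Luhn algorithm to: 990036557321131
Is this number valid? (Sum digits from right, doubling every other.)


Luhn sum = 55
55 mod 10 = 5

Invalid (Luhn sum mod 10 = 5)


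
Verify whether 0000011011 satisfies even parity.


Number of 1s: 4

Yes, parity is correct (4 ones)


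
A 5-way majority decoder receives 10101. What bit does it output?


Ones: 3 out of 5
Threshold: 3

1 (3/5 voted 1)


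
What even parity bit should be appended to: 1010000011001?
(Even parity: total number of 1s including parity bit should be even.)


Number of 1s in data: 5
Parity bit: 1

1


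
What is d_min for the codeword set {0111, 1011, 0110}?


Comparing all pairs, minimum distance: 1
Can detect 0 errors, correct 0 errors

1


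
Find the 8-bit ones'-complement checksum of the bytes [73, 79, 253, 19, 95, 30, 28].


Sum = 577 mod 256 = 65
Complement = 190

190


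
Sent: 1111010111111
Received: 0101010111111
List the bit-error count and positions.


XOR: 1010000000000

2 error(s) at position(s): 0, 2


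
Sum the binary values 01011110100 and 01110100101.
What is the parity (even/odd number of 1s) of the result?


01011110100 = 756
01110100101 = 933
Sum = 1689 = 11010011001
1s count = 6

even parity (6 ones in 11010011001)


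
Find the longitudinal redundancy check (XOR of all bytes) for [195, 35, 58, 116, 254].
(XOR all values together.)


XOR chain: 195 ^ 35 ^ 58 ^ 116 ^ 254 = 80

80


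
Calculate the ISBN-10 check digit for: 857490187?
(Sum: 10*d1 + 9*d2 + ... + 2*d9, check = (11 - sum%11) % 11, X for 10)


Weighted sum: 305
305 mod 11 = 8

Check digit: 3


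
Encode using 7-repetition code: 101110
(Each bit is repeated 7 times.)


Each bit -> 7 copies

111111100000001111111111111111111110000000


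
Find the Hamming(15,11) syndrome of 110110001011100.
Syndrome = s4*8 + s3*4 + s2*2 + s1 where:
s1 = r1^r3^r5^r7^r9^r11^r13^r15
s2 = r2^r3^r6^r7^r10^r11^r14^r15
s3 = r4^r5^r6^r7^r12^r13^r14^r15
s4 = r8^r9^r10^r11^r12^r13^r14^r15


s1=1, s2=0, s3=0, s4=0

Syndrome = 1 (error at position 1)


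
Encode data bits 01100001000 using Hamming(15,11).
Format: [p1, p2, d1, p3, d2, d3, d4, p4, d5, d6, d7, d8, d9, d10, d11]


Parity bits: p1=1, p2=1, p3=1, p4=1

110111010001000


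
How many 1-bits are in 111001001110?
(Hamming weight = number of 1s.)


Counting 1s in 111001001110

7


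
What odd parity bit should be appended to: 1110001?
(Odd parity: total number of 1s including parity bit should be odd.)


Number of 1s in data: 4
Parity bit: 1

1


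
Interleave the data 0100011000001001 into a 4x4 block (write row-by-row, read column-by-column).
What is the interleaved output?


Matrix:
  0100
  0110
  0000
  1001
Read columns: 0001110001000001

0001110001000001


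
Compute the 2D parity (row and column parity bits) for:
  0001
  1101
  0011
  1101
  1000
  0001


Row parities: 110111
Column parities: 1011

Row P: 110111, Col P: 1011, Corner: 1


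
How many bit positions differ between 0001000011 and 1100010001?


XOR: 1101010010
Count of 1s: 5

5


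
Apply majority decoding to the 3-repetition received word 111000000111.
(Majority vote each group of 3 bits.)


Groups: 111, 000, 000, 111
Majority votes: 1001

1001


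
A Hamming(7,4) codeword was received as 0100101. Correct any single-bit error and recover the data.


Syndrome = 0: no error detected

Data: 0101 (no errors)


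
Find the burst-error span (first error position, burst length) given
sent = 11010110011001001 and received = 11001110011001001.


XOR: 00011000000000000

Burst at position 3, length 2


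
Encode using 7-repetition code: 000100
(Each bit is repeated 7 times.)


Each bit -> 7 copies

000000000000000000000111111100000000000000


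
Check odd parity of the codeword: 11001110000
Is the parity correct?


Number of 1s: 5

Yes, parity is correct (5 ones)


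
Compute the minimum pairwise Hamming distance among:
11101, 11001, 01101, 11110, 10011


Comparing all pairs, minimum distance: 1
Can detect 0 errors, correct 0 errors

1


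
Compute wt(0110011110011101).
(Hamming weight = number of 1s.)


Counting 1s in 0110011110011101

10


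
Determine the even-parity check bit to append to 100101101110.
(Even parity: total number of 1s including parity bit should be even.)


Number of 1s in data: 7
Parity bit: 1

1


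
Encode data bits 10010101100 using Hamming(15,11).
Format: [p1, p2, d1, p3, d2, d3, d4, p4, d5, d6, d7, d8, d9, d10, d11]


Parity bits: p1=1, p2=1, p3=1, p4=1

111100110101100


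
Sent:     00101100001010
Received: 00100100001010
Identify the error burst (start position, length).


XOR: 00001000000000

Burst at position 4, length 1


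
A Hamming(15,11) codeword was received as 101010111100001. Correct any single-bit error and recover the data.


Syndrome = 4: error at position 4

Data: 11011100001 (corrected bit 4)


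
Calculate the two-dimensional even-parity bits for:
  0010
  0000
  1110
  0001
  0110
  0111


Row parities: 101101
Column parities: 1100

Row P: 101101, Col P: 1100, Corner: 0


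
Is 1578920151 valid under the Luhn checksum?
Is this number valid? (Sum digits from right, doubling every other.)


Luhn sum = 34
34 mod 10 = 4

Invalid (Luhn sum mod 10 = 4)


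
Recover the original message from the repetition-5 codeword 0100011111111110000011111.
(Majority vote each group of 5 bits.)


Groups: 01000, 11111, 11111, 00000, 11111
Majority votes: 01101

01101


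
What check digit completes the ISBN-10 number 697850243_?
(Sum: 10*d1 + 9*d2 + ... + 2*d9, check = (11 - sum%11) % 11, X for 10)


Weighted sum: 309
309 mod 11 = 1

Check digit: X


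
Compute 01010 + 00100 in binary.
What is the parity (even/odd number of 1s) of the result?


01010 = 10
00100 = 4
Sum = 14 = 1110
1s count = 3

odd parity (3 ones in 1110)


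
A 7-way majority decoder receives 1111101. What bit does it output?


Ones: 6 out of 7
Threshold: 4

1 (6/7 voted 1)


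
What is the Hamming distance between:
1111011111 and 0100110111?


XOR: 1011101000
Count of 1s: 5

5


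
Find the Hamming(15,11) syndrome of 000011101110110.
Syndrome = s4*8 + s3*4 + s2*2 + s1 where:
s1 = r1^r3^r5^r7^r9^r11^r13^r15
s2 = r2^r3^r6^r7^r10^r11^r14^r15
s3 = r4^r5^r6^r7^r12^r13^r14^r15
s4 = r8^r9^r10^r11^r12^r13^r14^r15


s1=1, s2=1, s3=1, s4=1

Syndrome = 15 (error at position 15)


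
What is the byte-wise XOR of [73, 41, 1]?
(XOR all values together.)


XOR chain: 73 ^ 41 ^ 1 = 97

97


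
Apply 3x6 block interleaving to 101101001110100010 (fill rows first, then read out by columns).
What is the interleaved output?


Matrix:
  101101
  001110
  100010
Read columns: 101000110110011100

101000110110011100


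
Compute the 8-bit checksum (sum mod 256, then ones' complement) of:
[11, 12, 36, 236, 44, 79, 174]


Sum = 592 mod 256 = 80
Complement = 175

175


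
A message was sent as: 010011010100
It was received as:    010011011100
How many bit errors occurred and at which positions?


XOR: 000000001000

1 error(s) at position(s): 8


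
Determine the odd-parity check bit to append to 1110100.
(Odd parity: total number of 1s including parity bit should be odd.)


Number of 1s in data: 4
Parity bit: 1

1


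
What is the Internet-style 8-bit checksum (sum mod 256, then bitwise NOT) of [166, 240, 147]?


Sum = 553 mod 256 = 41
Complement = 214

214


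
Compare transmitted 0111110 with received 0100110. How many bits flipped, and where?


XOR: 0011000

2 error(s) at position(s): 2, 3


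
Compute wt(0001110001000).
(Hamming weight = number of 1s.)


Counting 1s in 0001110001000

4


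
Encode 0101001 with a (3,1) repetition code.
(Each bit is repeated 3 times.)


Each bit -> 3 copies

000111000111000000111


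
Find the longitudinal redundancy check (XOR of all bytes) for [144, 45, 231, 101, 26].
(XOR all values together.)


XOR chain: 144 ^ 45 ^ 231 ^ 101 ^ 26 = 37

37


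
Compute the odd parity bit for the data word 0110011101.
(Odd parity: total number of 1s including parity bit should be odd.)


Number of 1s in data: 6
Parity bit: 1

1


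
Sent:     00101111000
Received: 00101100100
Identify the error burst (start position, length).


XOR: 00000011100

Burst at position 6, length 3


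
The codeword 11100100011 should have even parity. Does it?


Number of 1s: 6

Yes, parity is correct (6 ones)


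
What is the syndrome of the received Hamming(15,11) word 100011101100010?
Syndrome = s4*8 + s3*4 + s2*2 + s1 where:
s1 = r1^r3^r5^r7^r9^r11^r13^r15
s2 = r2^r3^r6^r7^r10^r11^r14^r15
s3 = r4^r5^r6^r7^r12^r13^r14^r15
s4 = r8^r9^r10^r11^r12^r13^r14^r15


s1=0, s2=0, s3=0, s4=1

Syndrome = 8 (error at position 8)


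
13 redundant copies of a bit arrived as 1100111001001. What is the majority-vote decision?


Ones: 7 out of 13
Threshold: 7

1 (7/13 voted 1)


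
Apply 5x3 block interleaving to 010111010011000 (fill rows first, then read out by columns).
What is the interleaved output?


Matrix:
  010
  111
  010
  011
  000
Read columns: 010001111001010

010001111001010


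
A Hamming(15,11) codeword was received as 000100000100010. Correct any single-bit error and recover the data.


Syndrome = 0: no error detected

Data: 00000100010 (no errors)


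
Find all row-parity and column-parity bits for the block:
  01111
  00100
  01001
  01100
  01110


Row parities: 01001
Column parities: 00000

Row P: 01001, Col P: 00000, Corner: 0


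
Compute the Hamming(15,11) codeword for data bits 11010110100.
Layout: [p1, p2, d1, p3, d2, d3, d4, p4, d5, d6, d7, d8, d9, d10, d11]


Parity bits: p1=1, p2=0, p3=1, p4=1

101110110110100


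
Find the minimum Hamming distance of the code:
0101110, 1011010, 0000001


Comparing all pairs, minimum distance: 4
Can detect 3 errors, correct 1 errors

4


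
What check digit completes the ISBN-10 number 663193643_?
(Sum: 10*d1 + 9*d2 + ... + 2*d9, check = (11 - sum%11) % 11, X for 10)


Weighted sum: 256
256 mod 11 = 3

Check digit: 8


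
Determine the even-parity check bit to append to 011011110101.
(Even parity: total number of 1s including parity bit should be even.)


Number of 1s in data: 8
Parity bit: 0

0


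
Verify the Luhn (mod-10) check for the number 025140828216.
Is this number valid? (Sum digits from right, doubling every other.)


Luhn sum = 38
38 mod 10 = 8

Invalid (Luhn sum mod 10 = 8)


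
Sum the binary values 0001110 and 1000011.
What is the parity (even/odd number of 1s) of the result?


0001110 = 14
1000011 = 67
Sum = 81 = 1010001
1s count = 3

odd parity (3 ones in 1010001)


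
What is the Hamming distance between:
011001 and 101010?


XOR: 110011
Count of 1s: 4

4


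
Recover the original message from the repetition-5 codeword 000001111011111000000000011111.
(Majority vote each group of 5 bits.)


Groups: 00000, 11110, 11111, 00000, 00000, 11111
Majority votes: 011001

011001


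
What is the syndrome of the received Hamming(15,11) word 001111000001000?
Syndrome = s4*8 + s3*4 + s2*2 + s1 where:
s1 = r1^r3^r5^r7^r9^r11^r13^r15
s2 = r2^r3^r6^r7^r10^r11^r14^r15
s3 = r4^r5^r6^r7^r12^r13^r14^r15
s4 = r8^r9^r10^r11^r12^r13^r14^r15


s1=0, s2=0, s3=0, s4=1

Syndrome = 8 (error at position 8)


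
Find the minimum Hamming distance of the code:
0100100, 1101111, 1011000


Comparing all pairs, minimum distance: 4
Can detect 3 errors, correct 1 errors

4


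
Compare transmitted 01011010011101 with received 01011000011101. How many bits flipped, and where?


XOR: 00000010000000

1 error(s) at position(s): 6


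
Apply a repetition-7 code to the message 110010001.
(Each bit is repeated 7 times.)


Each bit -> 7 copies

111111111111110000000000000011111110000000000000000000001111111


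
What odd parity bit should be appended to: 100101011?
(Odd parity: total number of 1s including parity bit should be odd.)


Number of 1s in data: 5
Parity bit: 0

0


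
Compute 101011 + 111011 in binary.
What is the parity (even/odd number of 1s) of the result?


101011 = 43
111011 = 59
Sum = 102 = 1100110
1s count = 4

even parity (4 ones in 1100110)


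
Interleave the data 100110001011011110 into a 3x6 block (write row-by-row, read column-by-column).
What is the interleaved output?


Matrix:
  100110
  001011
  011110
Read columns: 100001011101111010

100001011101111010


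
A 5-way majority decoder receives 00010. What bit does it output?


Ones: 1 out of 5
Threshold: 3

0 (1/5 voted 1)


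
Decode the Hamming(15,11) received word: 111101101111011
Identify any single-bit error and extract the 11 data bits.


Syndrome = 0: no error detected

Data: 10111111011 (no errors)


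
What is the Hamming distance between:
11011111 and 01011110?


XOR: 10000001
Count of 1s: 2

2


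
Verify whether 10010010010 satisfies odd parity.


Number of 1s: 4

No, parity error (4 ones)


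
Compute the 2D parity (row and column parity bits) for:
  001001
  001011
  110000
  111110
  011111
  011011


Row parities: 010110
Column parities: 001000

Row P: 010110, Col P: 001000, Corner: 1


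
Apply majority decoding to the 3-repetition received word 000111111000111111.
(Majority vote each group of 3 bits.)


Groups: 000, 111, 111, 000, 111, 111
Majority votes: 011011

011011


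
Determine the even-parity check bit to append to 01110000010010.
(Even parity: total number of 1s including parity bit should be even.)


Number of 1s in data: 5
Parity bit: 1

1


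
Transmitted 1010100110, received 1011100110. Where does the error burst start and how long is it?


XOR: 0001000000

Burst at position 3, length 1
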